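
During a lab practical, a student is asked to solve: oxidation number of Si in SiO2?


x + 2(-2) = 0, so x = +4
Oxidation number: +4

+4


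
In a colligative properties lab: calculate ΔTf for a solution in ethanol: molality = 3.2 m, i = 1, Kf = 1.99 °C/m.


ΔTf = Kf × m × i
= 1.99 × 3.2 × 1
= 6.368 °C

6.368 °C


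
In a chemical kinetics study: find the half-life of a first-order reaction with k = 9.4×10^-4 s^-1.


t½ = ln2/k = 0.693147/(9.4×10^-4 s^-1)
= 737.4 s

737.4 s


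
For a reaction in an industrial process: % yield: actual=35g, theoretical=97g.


% yield = actual/theoretical × 100
= 35/97 × 100
= 36.08%

36.08%


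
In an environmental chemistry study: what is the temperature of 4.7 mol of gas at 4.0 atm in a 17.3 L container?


PV = nRT  (R = 0.08206 L·atm/(mol·K))
T = PV/(nR) = 4.0×17.3/(4.7×0.08206)
= 69.20/0.385682
= 179.42 K

179.42 K


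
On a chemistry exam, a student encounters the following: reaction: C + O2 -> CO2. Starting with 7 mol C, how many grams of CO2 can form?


Mole ratio CO2:C = 1:1
n(CO2) = 7 × 1/1 = 7.000 mol
mass = 7.000 × 44.01 = 308.07 g

308.07 g


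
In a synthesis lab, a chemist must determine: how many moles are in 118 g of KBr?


M(KBr) = 119.0 g/mol
n = mass/M = 118/119.0 = 0.9916 mol

0.9916 mol


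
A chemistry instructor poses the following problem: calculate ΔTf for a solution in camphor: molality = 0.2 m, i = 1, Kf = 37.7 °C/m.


ΔTf = Kf × m × i
= 37.7 × 0.2 × 1
= 7.54 °C

7.54 °C


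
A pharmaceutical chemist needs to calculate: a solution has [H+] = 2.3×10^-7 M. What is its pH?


pH = -log10([H+]) = -log10(2.3×10^-7)
= 7 - log10(2.3)
= 7 - 0.36
= 6.64

6.64


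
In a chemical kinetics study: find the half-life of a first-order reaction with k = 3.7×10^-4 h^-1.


t½ = ln2/k = 0.693147/(3.7×10^-4 h^-1)
= 1873 h

1873 h


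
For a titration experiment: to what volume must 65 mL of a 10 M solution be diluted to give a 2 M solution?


C1V1 = C2V2
10 × 65 = 2 × V2
V2 = 650/2 = 325.0 mL

325.0 mL


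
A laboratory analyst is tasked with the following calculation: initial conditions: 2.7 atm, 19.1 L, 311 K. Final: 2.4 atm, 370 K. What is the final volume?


P1V1/T1 = P2V2/T2
V2 = P1V1T2/(T1P2)
= 2.7×19.1×370/(311×2.4)
= 25.564 L

25.564 L


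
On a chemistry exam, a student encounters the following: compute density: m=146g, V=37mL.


ρ = mass/volume
= 146/37
= 3.946 g/mL

3.946 g/mL


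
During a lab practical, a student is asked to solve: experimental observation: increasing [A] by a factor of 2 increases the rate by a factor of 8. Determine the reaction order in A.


rate ∝ [A]^n
2^n = 8 → n = 3
Order in A: 3

3


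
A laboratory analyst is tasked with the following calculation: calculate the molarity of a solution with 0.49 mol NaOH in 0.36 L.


M = n/V = 0.49/0.36 = 1.361 mol/L

1.361 M


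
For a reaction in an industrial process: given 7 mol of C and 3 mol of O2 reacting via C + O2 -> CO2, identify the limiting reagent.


Mole ratio available / coefficient:
  C: 7/1 = 7.000
  O2: 3/1 = 3.000
Smaller ratio is limiting.

O2


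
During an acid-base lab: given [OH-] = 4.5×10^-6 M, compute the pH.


pOH = -log10([OH-]) = -log10(4.5×10^-6)
= 6 - log10(4.5) = 5.35
pH = 14 - pOH = 14 - 5.35 = 8.65

8.65


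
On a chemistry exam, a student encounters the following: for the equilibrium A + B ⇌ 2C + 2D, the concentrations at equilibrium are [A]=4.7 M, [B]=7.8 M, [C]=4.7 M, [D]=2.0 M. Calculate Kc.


Kc = [C]^2[D]^2/([A][B])
= (4.7^2 × 2.0^2)/(4.7^1 × 7.8^1)
= 88.36/36.66
= 2.410

2.410


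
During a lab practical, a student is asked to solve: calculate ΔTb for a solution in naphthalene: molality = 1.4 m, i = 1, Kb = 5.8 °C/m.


ΔTb = Kb × m × i
= 5.8 × 1.4 × 1
= 8.12 °C

8.12 °C


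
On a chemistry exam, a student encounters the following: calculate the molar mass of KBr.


M(KBr) = 1×39.1 + 1×79.9
= 39.1 + 79.9
= 119.0 g/mol

119.0 g/mol


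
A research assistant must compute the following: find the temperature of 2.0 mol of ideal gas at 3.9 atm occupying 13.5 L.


PV = nRT  (R = 0.08206 L·atm/(mol·K))
T = PV/(nR) = 3.9×13.5/(2.0×0.08206)
= 52.65/0.164120
= 320.80 K

320.80 K


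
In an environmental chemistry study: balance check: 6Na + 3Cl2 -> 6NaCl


Equation: 6Na + 3Cl2 -> 6NaCl
Check atoms: Cl: 6=6, Na: 6=6
Balanced

Yes, balanced


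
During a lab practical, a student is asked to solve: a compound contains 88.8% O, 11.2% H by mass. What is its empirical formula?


Assume 100 g sample. Moles of each element:
  O: 88.8/16.0 = 5.55 mol
  H: 11.2/1.008 = 11.111 mol
Divide by smallest (5.55):
  O: 5.55/5.55 = 1.0
  H: 11.111/5.55 = 2.0
Empirical formula: H2O

H2O


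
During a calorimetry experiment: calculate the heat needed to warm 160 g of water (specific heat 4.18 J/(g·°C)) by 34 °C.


q = mcΔT = 160 × 4.18 × 34
= 22739.20 J

22739.20 J


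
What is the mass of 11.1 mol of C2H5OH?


M(C2H5OH) = 46.07 g/mol
mass = n × M = 11.1 × 46.07 = 511.38 g

511.38 g


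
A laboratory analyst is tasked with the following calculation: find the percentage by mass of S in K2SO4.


M(K2SO4) = 2×39.1 + 1×32.07 + 4×16.0 = 174.27 g/mol
Mass of S = 1 × 32.07 = 32.07 g/mol
% S = 32.07/174.27 × 100 = 18.40%

18.40%


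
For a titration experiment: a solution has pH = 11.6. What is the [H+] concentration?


[H+] = 10^(-pH) = 10^(-11.6)
= 2.51×10^-12 M

2.51×10^-12 M


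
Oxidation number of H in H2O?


H is +1 with nonmetals
Oxidation number: +1

+1


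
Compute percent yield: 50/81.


% yield = actual/theoretical × 100
= 50/81 × 100
= 61.73%

61.73%


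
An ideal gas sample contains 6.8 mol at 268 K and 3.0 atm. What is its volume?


PV = nRT  (R = 0.08206 L·atm/(mol·K))
V = nRT/P = 6.8×0.08206×268/3.0
= 49.849 L

49.849 L


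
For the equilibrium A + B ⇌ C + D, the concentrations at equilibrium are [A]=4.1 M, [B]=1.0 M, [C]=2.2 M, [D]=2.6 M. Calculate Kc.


Kc = [C][D]/([A][B])
= (2.2^1 × 2.6^1)/(4.1^1 × 1.0^1)
= 5.72/4.1
= 1.395

1.395


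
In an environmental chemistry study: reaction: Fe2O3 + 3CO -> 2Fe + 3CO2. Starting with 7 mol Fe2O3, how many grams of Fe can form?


Mole ratio Fe:Fe2O3 = 2:1
n(Fe) = 7 × 2/1 = 14.000 mol
mass = 14.000 × 55.85 = 781.9 g

781.9 g


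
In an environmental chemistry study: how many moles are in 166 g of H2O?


M(H2O) = 18.02 g/mol
n = mass/M = 166/18.02 = 9.212 mol

9.212 mol


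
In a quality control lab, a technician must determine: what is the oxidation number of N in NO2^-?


x + 2(-2) = -1, so x = +3
Oxidation number: +3

+3


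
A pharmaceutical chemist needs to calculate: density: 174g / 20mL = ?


ρ = mass/volume
= 174/20
= 8.7 g/mL

8.7 g/mL


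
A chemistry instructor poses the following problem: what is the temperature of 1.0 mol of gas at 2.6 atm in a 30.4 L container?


PV = nRT  (R = 0.08206 L·atm/(mol·K))
T = PV/(nR) = 2.6×30.4/(1.0×0.08206)
= 79.04/0.082060
= 963.20 K

963.20 K


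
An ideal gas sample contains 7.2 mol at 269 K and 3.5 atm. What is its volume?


PV = nRT  (R = 0.08206 L·atm/(mol·K))
V = nRT/P = 7.2×0.08206×269/3.5
= 45.41 L

45.41 L


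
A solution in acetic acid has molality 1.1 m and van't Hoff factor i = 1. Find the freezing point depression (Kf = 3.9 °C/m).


ΔTf = Kf × m × i
= 3.9 × 1.1 × 1
= 4.29 °C

4.29 °C


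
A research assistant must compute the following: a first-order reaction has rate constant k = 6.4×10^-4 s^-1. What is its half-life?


t½ = ln2/k = 0.693147/(6.4×10^-4 s^-1)
= 1083 s

1083 s


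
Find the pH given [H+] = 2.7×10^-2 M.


pH = -log10([H+]) = -log10(2.7×10^-2)
= 2 - log10(2.7)
= 2 - 0.43
= 1.57

1.57


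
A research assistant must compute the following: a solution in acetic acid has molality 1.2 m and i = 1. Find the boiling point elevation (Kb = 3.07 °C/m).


ΔTb = Kb × m × i
= 3.07 × 1.2 × 1
= 3.684 °C

3.684 °C


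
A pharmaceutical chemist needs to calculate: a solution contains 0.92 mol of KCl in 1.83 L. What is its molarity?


M = n/V = 0.92/1.83 = 0.503 mol/L

0.503 M


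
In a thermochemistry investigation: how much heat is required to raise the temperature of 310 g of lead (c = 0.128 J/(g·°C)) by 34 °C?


q = mcΔT = 310 × 0.128 × 34
= 1349.12 J

1349.12 J


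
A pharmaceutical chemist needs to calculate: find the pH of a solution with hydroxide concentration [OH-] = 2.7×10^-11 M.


pOH = -log10([OH-]) = -log10(2.7×10^-11)
= 11 - log10(2.7) = 10.57
pH = 14 - pOH = 14 - 10.57 = 3.43

3.43


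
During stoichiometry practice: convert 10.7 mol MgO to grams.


M(MgO) = 40.31 g/mol
mass = n × M = 10.7 × 40.31 = 431.32 g

431.32 g


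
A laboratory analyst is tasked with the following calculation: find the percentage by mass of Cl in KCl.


M(KCl) = 1×39.1 + 1×35.45 = 74.55 g/mol
Mass of Cl = 1 × 35.45 = 35.45 g/mol
% Cl = 35.45/74.55 × 100 = 47.55%

47.55%


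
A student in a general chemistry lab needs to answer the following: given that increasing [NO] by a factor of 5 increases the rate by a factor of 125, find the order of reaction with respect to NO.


rate ∝ [NO]^n
5^n = 125 → n = 3
Order in NO: 3

3


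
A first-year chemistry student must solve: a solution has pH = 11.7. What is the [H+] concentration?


[H+] = 10^(-pH) = 10^(-11.7)
= 2.0×10^-12 M

2.0×10^-12 M


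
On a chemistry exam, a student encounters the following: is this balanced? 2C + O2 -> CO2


Equation: 2C + O2 -> CO2
Check atoms: C: 2≠1, O: 2=2
Not balanced

No, not balanced


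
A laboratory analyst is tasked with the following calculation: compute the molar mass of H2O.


M(H2O) = 2×1.008 + 1×16.0
= 2.02 + 16.0
= 18.02 g/mol

18.02 g/mol


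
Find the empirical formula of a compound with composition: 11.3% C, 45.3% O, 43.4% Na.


Assume 100 g sample. Moles of each element:
  C: 11.3/12.01 = 0.941 mol
  O: 45.3/16.0 = 2.831 mol
  Na: 43.4/22.99 = 1.888 mol
Divide by smallest (0.941):
  C: 0.941/0.941 = 1.0
  O: 2.831/0.941 = 3.01
  Na: 1.888/0.941 = 2.01
Empirical formula: Na2CO3

Na2CO3


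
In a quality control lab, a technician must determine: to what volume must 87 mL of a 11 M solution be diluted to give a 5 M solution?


C1V1 = C2V2
11 × 87 = 5 × V2
V2 = 957/5 = 191.4 mL

191.4 mL


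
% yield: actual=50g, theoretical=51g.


% yield = actual/theoretical × 100
= 50/51 × 100
= 98.04%

98.04%


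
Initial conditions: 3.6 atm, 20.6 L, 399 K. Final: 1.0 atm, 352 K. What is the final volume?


P1V1/T1 = P2V2/T2
V2 = P1V1T2/(T1P2)
= 3.6×20.6×352/(399×1.0)
= 65.424 L

65.424 L


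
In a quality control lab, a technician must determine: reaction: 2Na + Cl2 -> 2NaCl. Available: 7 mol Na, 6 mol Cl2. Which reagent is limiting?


Mole ratio available / coefficient:
  Na: 7/2 = 3.500
  Cl2: 6/1 = 6.000
Smaller ratio is limiting.

Na


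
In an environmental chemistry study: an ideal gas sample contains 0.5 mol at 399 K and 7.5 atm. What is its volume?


PV = nRT  (R = 0.08206 L·atm/(mol·K))
V = nRT/P = 0.5×0.08206×399/7.5
= 2.183 L

2.183 L


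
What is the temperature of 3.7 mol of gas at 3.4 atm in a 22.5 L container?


PV = nRT  (R = 0.08206 L·atm/(mol·K))
T = PV/(nR) = 3.4×22.5/(3.7×0.08206)
= 76.50/0.303622
= 251.96 K

251.96 K


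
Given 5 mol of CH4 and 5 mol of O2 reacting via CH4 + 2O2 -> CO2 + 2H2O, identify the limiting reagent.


Mole ratio available / coefficient:
  CH4: 5/1 = 5.000
  O2: 5/2 = 2.500
Smaller ratio is limiting.

O2


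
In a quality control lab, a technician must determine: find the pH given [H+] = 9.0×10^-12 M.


pH = -log10([H+]) = -log10(9.0×10^-12)
= 12 - log10(9.0)
= 12 - 0.95
= 11.05

11.05


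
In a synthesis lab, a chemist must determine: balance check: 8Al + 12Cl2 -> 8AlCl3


Equation: 8Al + 12Cl2 -> 8AlCl3
Check atoms: Al: 8=8, Cl: 24=24
Balanced

Yes, balanced


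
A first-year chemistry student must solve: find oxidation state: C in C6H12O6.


6x + 12(+1) + 6(-2) = 0, so x = +0
Oxidation number: +0

+0


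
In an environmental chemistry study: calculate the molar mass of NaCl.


M(NaCl) = 1×22.99 + 1×35.45
= 22.99 + 35.45
= 58.44 g/mol

58.44 g/mol


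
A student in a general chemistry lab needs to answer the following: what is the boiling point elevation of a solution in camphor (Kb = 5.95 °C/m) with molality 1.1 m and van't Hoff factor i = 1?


ΔTb = Kb × m × i
= 5.95 × 1.1 × 1
= 6.545 °C

6.545 °C


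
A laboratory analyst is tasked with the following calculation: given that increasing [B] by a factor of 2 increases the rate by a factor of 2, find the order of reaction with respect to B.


rate ∝ [B]^n
2^n = 2 → n = 1
Order in B: 1

1


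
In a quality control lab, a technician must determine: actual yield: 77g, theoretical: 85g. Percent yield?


% yield = actual/theoretical × 100
= 77/85 × 100
= 90.59%

90.59%


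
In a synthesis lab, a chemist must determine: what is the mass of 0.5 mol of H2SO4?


M(H2SO4) = 98.09 g/mol
mass = n × M = 0.5 × 98.09 = 49.05 g

49.05 g


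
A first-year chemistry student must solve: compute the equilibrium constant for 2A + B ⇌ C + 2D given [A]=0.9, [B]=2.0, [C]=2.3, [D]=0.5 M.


Kc = [C][D]^2/([A]^2[B])
= (2.3^1 × 0.5^2)/(0.9^2 × 2.0^1)
= 0.575/1.62
= 0.3549

0.3549


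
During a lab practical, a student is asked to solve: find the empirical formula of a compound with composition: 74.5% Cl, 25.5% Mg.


Assume 100 g sample. Moles of each element:
  Cl: 74.5/35.45 = 2.102 mol
  Mg: 25.5/24.31 = 1.049 mol
Divide by smallest (1.049):
  Cl: 2.102/1.049 = 2.0
  Mg: 1.049/1.049 = 1.0
Empirical formula: MgCl2

MgCl2


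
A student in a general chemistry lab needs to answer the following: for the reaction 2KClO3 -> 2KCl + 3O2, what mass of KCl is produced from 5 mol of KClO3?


Mole ratio KCl:KClO3 = 2:2
n(KCl) = 5 × 2/2 = 5.000 mol
mass = 5.000 × 74.55 = 372.75 g

372.75 g


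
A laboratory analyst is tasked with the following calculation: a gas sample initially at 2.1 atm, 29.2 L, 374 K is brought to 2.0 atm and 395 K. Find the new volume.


P1V1/T1 = P2V2/T2
V2 = P1V1T2/(T1P2)
= 2.1×29.2×395/(374×2.0)
= 32.382 L

32.382 L


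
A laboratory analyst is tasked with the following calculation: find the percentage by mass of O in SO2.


M(SO2) = 1×32.07 + 2×16.0 = 64.07 g/mol
Mass of O = 2 × 16.0 = 32.00 g/mol
% O = 32.00/64.07 × 100 = 49.95%

49.95%


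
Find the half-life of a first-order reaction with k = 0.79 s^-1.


t½ = ln2/k = 0.693147/(0.79 s^-1)
= 0.8774 s

0.8774 s


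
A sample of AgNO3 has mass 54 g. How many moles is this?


M(AgNO3) = 169.88 g/mol
n = mass/M = 54/169.88 = 0.3179 mol

0.3179 mol


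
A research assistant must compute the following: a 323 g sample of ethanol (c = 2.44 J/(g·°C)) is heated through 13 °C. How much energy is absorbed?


q = mcΔT = 323 × 2.44 × 13
= 10245.56 J

10245.56 J


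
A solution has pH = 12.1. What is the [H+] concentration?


[H+] = 10^(-pH) = 10^(-12.1)
= 7.94×10^-13 M

7.94×10^-13 M


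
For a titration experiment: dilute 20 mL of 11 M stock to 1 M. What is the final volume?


C1V1 = C2V2
11 × 20 = 1 × V2
V2 = 220/1 = 220.0 mL

220.0 mL


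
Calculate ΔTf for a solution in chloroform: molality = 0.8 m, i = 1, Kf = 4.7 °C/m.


ΔTf = Kf × m × i
= 4.7 × 0.8 × 1
= 3.76 °C

3.76 °C


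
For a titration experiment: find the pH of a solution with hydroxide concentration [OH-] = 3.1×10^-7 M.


pOH = -log10([OH-]) = -log10(3.1×10^-7)
= 7 - log10(3.1) = 6.51
pH = 14 - pOH = 14 - 6.51 = 7.49

7.49


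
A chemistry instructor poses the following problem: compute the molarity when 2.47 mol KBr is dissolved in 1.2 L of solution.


M = n/V = 2.47/1.2 = 2.058 mol/L

2.058 M


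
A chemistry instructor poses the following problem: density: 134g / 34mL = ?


ρ = mass/volume
= 134/34
= 3.941 g/mL

3.941 g/mL


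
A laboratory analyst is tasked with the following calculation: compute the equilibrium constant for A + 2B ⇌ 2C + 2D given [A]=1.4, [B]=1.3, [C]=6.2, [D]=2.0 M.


Kc = [C]^2[D]^2/([A][B]^2)
= (6.2^2 × 2.0^2)/(1.4^1 × 1.3^2)
= 153.76/2.366
= 64.99

64.99


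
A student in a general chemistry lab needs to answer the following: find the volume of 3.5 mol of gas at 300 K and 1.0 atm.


PV = nRT  (R = 0.08206 L·atm/(mol·K))
V = nRT/P = 3.5×0.08206×300/1.0
= 86.163 L

86.163 L


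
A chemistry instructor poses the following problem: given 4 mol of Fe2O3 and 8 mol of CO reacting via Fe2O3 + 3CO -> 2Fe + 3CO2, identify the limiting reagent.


Mole ratio available / coefficient:
  Fe2O3: 4/1 = 4.000
  CO: 8/3 = 2.667
Smaller ratio is limiting.

CO


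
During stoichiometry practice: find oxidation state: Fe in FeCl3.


x + 3(-1) = 0, so x = +3
Oxidation number: +3

+3


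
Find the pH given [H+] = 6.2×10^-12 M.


pH = -log10([H+]) = -log10(6.2×10^-12)
= 12 - log10(6.2)
= 12 - 0.79
= 11.21

11.21


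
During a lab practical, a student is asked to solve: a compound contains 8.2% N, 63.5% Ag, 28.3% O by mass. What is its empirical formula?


Assume 100 g sample. Moles of each element:
  N: 8.2/14.01 = 0.585 mol
  Ag: 63.5/107.87 = 0.589 mol
  O: 28.3/16.0 = 1.769 mol
Divide by smallest (0.585):
  N: 0.585/0.585 = 1.0
  Ag: 0.589/0.585 = 1.01
  O: 1.769/0.585 = 3.02
Empirical formula: AgNO3

AgNO3


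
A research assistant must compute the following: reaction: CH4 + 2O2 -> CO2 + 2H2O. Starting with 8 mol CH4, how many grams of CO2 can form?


Mole ratio CO2:CH4 = 1:1
n(CO2) = 8 × 1/1 = 8.000 mol
mass = 8.000 × 44.01 = 352.08 g

352.08 g


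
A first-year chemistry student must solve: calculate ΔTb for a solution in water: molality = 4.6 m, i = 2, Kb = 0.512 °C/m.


ΔTb = Kb × m × i
= 0.512 × 4.6 × 2
= 4.7104 °C

4.7104 °C


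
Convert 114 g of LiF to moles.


M(LiF) = 25.94 g/mol
n = mass/M = 114/25.94 = 4.3948 mol

4.3948 mol


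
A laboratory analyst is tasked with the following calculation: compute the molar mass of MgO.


M(MgO) = 1×24.31 + 1×16.0
= 24.31 + 16.0
= 40.31 g/mol

40.31 g/mol


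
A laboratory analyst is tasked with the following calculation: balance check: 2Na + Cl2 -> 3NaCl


Equation: 2Na + Cl2 -> 3NaCl
Check atoms: Cl: 2≠3, Na: 2≠3
Not balanced

No, not balanced


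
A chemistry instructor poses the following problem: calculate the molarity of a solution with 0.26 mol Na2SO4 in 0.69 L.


M = n/V = 0.26/0.69 = 0.377 mol/L

0.377 M


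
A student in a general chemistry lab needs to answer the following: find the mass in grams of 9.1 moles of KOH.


M(KOH) = 56.11 g/mol
mass = n × M = 9.1 × 56.11 = 510.60 g

510.60 g


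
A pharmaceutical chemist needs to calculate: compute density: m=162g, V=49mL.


ρ = mass/volume
= 162/49
= 3.306 g/mL

3.306 g/mL


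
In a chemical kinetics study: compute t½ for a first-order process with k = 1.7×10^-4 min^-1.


t½ = ln2/k = 0.693147/(1.7×10^-4 min^-1)
= 4077 min

4077 min


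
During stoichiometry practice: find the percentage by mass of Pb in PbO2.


M(PbO2) = 1×207.2 + 2×16.0 = 239.20 g/mol
Mass of Pb = 1 × 207.2 = 207.20 g/mol
% Pb = 207.20/239.20 × 100 = 86.62%

86.62%


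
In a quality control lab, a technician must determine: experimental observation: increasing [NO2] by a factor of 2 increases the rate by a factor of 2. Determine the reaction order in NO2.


rate ∝ [NO2]^n
2^n = 2 → n = 1
Order in NO2: 1

1


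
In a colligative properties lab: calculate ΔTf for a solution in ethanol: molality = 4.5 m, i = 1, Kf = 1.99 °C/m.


ΔTf = Kf × m × i
= 1.99 × 4.5 × 1
= 8.955 °C

8.955 °C


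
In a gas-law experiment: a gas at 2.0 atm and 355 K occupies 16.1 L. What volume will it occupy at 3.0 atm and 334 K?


P1V1/T1 = P2V2/T2
V2 = P1V1T2/(T1P2)
= 2.0×16.1×334/(355×3.0)
= 10.098 L

10.098 L


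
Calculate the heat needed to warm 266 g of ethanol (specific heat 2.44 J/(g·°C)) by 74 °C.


q = mcΔT = 266 × 2.44 × 74
= 48028.96 J

48028.96 J


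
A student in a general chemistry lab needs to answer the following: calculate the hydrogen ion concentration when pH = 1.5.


[H+] = 10^(-pH) = 10^(-1.5)
= 3.16×10^-2 M

3.16×10^-2 M


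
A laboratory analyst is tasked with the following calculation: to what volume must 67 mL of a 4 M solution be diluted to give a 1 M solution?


C1V1 = C2V2
4 × 67 = 1 × V2
V2 = 268/1 = 268.0 mL

268.0 mL


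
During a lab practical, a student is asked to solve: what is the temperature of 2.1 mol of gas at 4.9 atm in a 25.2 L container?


PV = nRT  (R = 0.08206 L·atm/(mol·K))
T = PV/(nR) = 4.9×25.2/(2.1×0.08206)
= 123.48/0.172326
= 716.55 K

716.55 K


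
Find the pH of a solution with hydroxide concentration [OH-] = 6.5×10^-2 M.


pOH = -log10([OH-]) = -log10(6.5×10^-2)
= 2 - log10(6.5) = 1.19
pH = 14 - pOH = 14 - 1.19 = 12.81

12.81


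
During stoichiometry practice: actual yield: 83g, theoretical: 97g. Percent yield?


% yield = actual/theoretical × 100
= 83/97 × 100
= 85.57%

85.57%


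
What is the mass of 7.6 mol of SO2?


M(SO2) = 64.07 g/mol
mass = n × M = 7.6 × 64.07 = 486.93 g

486.93 g


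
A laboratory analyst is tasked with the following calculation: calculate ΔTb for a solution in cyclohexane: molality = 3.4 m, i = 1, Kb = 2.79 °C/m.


ΔTb = Kb × m × i
= 2.79 × 3.4 × 1
= 9.486 °C

9.486 °C


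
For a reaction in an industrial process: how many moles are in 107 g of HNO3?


M(HNO3) = 63.02 g/mol
n = mass/M = 107/63.02 = 1.6979 mol

1.6979 mol


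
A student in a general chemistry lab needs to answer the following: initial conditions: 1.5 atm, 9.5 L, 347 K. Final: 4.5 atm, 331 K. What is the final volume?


P1V1/T1 = P2V2/T2
V2 = P1V1T2/(T1P2)
= 1.5×9.5×331/(347×4.5)
= 3.021 L

3.021 L


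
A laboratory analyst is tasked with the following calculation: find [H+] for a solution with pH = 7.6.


[H+] = 10^(-pH) = 10^(-7.6)
= 2.51×10^-8 M

2.51×10^-8 M


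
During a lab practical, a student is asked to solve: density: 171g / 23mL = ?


ρ = mass/volume
= 171/23
= 7.435 g/mL

7.435 g/mL


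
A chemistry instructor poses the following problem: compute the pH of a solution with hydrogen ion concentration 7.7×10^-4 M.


pH = -log10([H+]) = -log10(7.7×10^-4)
= 4 - log10(7.7)
= 4 - 0.89
= 3.11

3.11


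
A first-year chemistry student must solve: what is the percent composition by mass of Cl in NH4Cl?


M(NH4Cl) = 1×14.01 + 4×1.008 + 1×35.45 = 53.492 g/mol
Mass of Cl = 1 × 35.45 = 35.45 g/mol
% Cl = 35.45/53.492 × 100 = 66.27%

66.27%


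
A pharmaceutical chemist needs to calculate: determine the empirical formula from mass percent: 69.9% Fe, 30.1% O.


Assume 100 g sample. Moles of each element:
  Fe: 69.9/55.85 = 1.252 mol
  O: 30.1/16.0 = 1.881 mol
Divide by smallest (1.252):
  Fe: 1.252/1.252 = 1.0
  O: 1.881/1.252 = 1.5
Multiply all ratios by 2 to obtain whole numbers.
Empirical formula: Fe2O3

Fe2O3


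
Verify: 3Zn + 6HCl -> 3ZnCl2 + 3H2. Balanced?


Equation: 3Zn + 6HCl -> 3ZnCl2 + 3H2
Check atoms: Cl: 6=6, H: 6=6, Zn: 3=3
Balanced

Yes, balanced


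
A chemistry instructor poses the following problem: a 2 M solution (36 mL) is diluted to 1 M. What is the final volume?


C1V1 = C2V2
2 × 36 = 1 × V2
V2 = 72/1 = 72.0 mL

72.0 mL


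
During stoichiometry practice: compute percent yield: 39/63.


% yield = actual/theoretical × 100
= 39/63 × 100
= 61.9%

61.9%


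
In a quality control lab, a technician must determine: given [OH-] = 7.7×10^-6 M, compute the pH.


pOH = -log10([OH-]) = -log10(7.7×10^-6)
= 6 - log10(7.7) = 5.11
pH = 14 - pOH = 14 - 5.11 = 8.89

8.89


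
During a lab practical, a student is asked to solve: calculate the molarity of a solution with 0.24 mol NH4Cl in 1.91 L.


M = n/V = 0.24/1.91 = 0.126 mol/L

0.126 M


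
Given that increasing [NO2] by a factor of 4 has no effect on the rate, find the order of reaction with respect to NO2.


rate ∝ [NO2]^n
rate ∝ [NO2]^0
Order in NO2: 0

0


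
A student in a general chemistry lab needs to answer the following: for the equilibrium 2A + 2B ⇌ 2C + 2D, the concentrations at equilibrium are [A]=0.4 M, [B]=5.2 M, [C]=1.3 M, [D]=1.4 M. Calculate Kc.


Kc = [C]^2[D]^2/([A]^2[B]^2)
= (1.3^2 × 1.4^2)/(0.4^2 × 5.2^2)
= 3.3124/4.3264
= 0.7656

0.7656


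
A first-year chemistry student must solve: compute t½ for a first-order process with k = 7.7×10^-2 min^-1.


t½ = ln2/k = 0.693147/(7.7×10^-2 min^-1)
= 9.002 min

9.002 min


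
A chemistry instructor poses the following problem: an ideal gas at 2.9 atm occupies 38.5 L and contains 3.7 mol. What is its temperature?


PV = nRT  (R = 0.08206 L·atm/(mol·K))
T = PV/(nR) = 2.9×38.5/(3.7×0.08206)
= 111.65/0.303622
= 367.73 K

367.73 K


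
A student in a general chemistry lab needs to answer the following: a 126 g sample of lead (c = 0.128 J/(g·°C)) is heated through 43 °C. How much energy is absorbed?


q = mcΔT = 126 × 0.128 × 43
= 693.50 J

693.50 J


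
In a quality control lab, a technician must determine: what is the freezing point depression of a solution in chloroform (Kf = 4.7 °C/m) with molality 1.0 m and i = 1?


ΔTf = Kf × m × i
= 4.7 × 1.0 × 1
= 4.7 °C

4.7 °C


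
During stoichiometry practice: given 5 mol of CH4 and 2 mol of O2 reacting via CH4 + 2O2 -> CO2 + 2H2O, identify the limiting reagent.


Mole ratio available / coefficient:
  CH4: 5/1 = 5.000
  O2: 2/2 = 1.000
Smaller ratio is limiting.

O2


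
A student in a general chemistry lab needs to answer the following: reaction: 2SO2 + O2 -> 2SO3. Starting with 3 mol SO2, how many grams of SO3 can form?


Mole ratio SO3:SO2 = 2:2
n(SO3) = 3 × 2/2 = 3.000 mol
mass = 3.000 × 80.07 = 240.21 g

240.21 g


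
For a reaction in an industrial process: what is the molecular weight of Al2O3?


M(Al2O3) = 2×26.98 + 3×16.0
= 53.96 + 48.0
= 101.96 g/mol

101.96 g/mol


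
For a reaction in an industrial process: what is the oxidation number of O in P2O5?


O is usually -2
Oxidation number: -2

-2


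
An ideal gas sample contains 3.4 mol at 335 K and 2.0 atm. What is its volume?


PV = nRT  (R = 0.08206 L·atm/(mol·K))
V = nRT/P = 3.4×0.08206×335/2.0
= 46.733 L

46.733 L


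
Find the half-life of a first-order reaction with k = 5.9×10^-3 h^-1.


t½ = ln2/k = 0.693147/(5.9×10^-3 h^-1)
= 117.5 h

117.5 h


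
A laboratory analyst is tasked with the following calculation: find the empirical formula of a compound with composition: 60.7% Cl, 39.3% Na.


Assume 100 g sample. Moles of each element:
  Cl: 60.7/35.45 = 1.712 mol
  Na: 39.3/22.99 = 1.709 mol
Divide by smallest (1.709):
  Cl: 1.712/1.709 = 1.0
  Na: 1.709/1.709 = 1.0
Empirical formula: NaCl

NaCl


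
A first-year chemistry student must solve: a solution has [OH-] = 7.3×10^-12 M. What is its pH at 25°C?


pOH = -log10([OH-]) = -log10(7.3×10^-12)
= 12 - log10(7.3) = 11.14
pH = 14 - pOH = 14 - 11.14 = 2.86

2.86


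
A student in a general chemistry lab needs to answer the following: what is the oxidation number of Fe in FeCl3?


x + 3(-1) = 0, so x = +3
Oxidation number: +3

+3


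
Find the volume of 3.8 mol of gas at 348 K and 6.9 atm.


PV = nRT  (R = 0.08206 L·atm/(mol·K))
V = nRT/P = 3.8×0.08206×348/6.9
= 15.727 L

15.727 L


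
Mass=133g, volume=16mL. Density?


ρ = mass/volume
= 133/16
= 8.312 g/mL

8.312 g/mL


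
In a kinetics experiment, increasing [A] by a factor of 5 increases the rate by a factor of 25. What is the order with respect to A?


rate ∝ [A]^n
5^n = 25 → n = 2
Order in A: 2

2


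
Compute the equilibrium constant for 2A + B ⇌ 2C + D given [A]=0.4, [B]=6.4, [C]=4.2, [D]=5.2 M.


Kc = [C]^2[D]/([A]^2[B])
= (4.2^2 × 5.2^1)/(0.4^2 × 6.4^1)
= 91.728/1.024
= 89.58

89.58


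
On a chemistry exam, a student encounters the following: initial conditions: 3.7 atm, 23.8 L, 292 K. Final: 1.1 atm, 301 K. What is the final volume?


P1V1/T1 = P2V2/T2
V2 = P1V1T2/(T1P2)
= 3.7×23.8×301/(292×1.1)
= 82.522 L

82.522 L


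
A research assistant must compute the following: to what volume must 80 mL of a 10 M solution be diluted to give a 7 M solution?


C1V1 = C2V2
10 × 80 = 7 × V2
V2 = 800/7 = 114.29 mL

114.29 mL


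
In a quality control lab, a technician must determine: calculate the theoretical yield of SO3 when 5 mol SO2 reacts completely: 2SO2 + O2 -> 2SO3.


Mole ratio SO3:SO2 = 2:2
n(SO3) = 5 × 2/2 = 5.000 mol
mass = 5.000 × 80.07 = 400.35 g

400.35 g


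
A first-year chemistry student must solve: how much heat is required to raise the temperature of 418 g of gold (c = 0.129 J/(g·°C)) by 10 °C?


q = mcΔT = 418 × 0.129 × 10
= 539.22 J

539.22 J


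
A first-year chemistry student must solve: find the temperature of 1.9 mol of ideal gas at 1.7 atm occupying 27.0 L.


PV = nRT  (R = 0.08206 L·atm/(mol·K))
T = PV/(nR) = 1.7×27.0/(1.9×0.08206)
= 45.90/0.155914
= 294.39 K

294.39 K


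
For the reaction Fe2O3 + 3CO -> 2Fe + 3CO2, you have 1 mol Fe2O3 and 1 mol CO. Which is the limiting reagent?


Mole ratio available / coefficient:
  Fe2O3: 1/1 = 1.000
  CO: 1/3 = 0.333
Smaller ratio is limiting.

CO


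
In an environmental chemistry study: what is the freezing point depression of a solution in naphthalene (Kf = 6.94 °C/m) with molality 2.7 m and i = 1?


ΔTf = Kf × m × i
= 6.94 × 2.7 × 1
= 18.738 °C

18.738 °C


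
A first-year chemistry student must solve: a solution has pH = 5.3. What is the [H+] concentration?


[H+] = 10^(-pH) = 10^(-5.3)
= 5.01×10^-6 M

5.01×10^-6 M


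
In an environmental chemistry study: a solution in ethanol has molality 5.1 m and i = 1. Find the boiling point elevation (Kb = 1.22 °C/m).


ΔTb = Kb × m × i
= 1.22 × 5.1 × 1
= 6.222 °C

6.222 °C


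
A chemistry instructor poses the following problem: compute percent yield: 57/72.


% yield = actual/theoretical × 100
= 57/72 × 100
= 79.17%

79.17%


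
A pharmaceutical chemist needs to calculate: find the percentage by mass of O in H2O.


M(H2O) = 2×1.008 + 1×16.0 = 18.016 g/mol
Mass of O = 1 × 16.0 = 16.00 g/mol
% O = 16.00/18.016 × 100 = 88.81%

88.81%


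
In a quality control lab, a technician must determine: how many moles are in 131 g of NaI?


M(NaI) = 149.89 g/mol
n = mass/M = 131/149.89 = 0.874 mol

0.874 mol


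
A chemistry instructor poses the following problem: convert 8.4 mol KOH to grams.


M(KOH) = 56.11 g/mol
mass = n × M = 8.4 × 56.11 = 471.32 g

471.32 g


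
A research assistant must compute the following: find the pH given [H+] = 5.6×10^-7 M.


pH = -log10([H+]) = -log10(5.6×10^-7)
= 7 - log10(5.6)
= 7 - 0.75
= 6.25

6.25


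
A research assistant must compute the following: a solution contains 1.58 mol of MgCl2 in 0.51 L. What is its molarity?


M = n/V = 1.58/0.51 = 3.098 mol/L

3.098 M


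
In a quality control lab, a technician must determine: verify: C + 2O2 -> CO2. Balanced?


Equation: C + 2O2 -> CO2
Check atoms: C: 1=1, O: 4≠2
Not balanced

No, not balanced


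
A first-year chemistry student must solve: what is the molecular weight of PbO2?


M(PbO2) = 1×207.2 + 2×16.0
= 207.2 + 32.0
= 239.2 g/mol

239.2 g/mol


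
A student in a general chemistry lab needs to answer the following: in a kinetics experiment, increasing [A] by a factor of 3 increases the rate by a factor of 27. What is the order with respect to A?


rate ∝ [A]^n
3^n = 27 → n = 3
Order in A: 3

3


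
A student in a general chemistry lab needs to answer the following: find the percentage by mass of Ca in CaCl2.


M(CaCl2) = 1×40.08 + 2×35.45 = 110.98 g/mol
Mass of Ca = 1 × 40.08 = 40.08 g/mol
% Ca = 40.08/110.98 × 100 = 36.11%

36.11%


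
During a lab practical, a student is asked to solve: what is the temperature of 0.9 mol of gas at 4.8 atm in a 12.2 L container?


PV = nRT  (R = 0.08206 L·atm/(mol·K))
T = PV/(nR) = 4.8×12.2/(0.9×0.08206)
= 58.56/0.073854
= 792.92 K

792.92 K


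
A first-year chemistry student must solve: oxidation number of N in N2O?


2x + (-2) = 0, so x = +1
Oxidation number: +1

+1


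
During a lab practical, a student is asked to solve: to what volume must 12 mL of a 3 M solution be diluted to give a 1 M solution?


C1V1 = C2V2
3 × 12 = 1 × V2
V2 = 36/1 = 36.0 mL

36.0 mL


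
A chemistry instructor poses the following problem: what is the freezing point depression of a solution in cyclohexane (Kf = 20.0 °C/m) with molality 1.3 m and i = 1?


ΔTf = Kf × m × i
= 20.0 × 1.3 × 1
= 26.0 °C

26.0 °C


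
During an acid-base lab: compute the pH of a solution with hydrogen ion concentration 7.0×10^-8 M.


pH = -log10([H+]) = -log10(7.0×10^-8)
= 8 - log10(7.0)
= 8 - 0.85
= 7.15

7.15


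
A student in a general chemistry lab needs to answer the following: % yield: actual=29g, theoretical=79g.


% yield = actual/theoretical × 100
= 29/79 × 100
= 36.71%

36.71%


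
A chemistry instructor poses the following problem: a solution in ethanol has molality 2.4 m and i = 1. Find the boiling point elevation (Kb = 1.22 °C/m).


ΔTb = Kb × m × i
= 1.22 × 2.4 × 1
= 2.928 °C

2.928 °C


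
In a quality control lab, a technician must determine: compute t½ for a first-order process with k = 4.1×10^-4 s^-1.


t½ = ln2/k = 0.693147/(4.1×10^-4 s^-1)
= 1691 s

1691 s


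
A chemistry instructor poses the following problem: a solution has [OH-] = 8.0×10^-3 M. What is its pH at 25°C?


pOH = -log10([OH-]) = -log10(8.0×10^-3)
= 3 - log10(8.0) = 2.1
pH = 14 - pOH = 14 - 2.1 = 11.9

11.9


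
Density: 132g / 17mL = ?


ρ = mass/volume
= 132/17
= 7.765 g/mL

7.765 g/mL


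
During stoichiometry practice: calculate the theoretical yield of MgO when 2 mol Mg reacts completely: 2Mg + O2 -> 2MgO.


Mole ratio MgO:Mg = 2:2
n(MgO) = 2 × 2/2 = 2.000 mol
mass = 2.000 × 40.31 = 80.62 g

80.62 g


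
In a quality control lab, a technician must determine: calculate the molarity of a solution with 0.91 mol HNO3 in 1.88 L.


M = n/V = 0.91/1.88 = 0.484 mol/L

0.484 M


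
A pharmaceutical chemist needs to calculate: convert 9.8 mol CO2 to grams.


M(CO2) = 44.01 g/mol
mass = n × M = 9.8 × 44.01 = 431.30 g

431.30 g


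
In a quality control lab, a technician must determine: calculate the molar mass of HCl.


M(HCl) = 1×1.008 + 1×35.45
= 1.01 + 35.45
= 36.46 g/mol

36.46 g/mol


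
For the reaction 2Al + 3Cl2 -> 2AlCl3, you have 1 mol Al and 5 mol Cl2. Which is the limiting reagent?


Mole ratio available / coefficient:
  Al: 1/2 = 0.500
  Cl2: 5/3 = 1.667
Smaller ratio is limiting.

Al


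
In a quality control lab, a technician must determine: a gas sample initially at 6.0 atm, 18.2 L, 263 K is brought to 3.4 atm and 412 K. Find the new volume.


P1V1/T1 = P2V2/T2
V2 = P1V1T2/(T1P2)
= 6.0×18.2×412/(263×3.4)
= 50.314 L

50.314 L


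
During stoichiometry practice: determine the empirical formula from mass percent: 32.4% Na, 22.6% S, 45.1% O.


Assume 100 g sample. Moles of each element:
  Na: 32.4/22.99 = 1.409 mol
  S: 22.6/32.07 = 0.705 mol
  O: 45.1/16.0 = 2.819 mol
Divide by smallest (0.705):
  Na: 1.409/0.705 = 2.0
  S: 0.705/0.705 = 1.0
  O: 2.819/0.705 = 4.0
Empirical formula: Na2SO4

Na2SO4


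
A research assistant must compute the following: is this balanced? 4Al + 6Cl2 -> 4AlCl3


Equation: 4Al + 6Cl2 -> 4AlCl3
Check atoms: Al: 4=4, Cl: 12=12
Balanced

Yes, balanced


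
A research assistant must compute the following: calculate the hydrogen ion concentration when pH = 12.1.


[H+] = 10^(-pH) = 10^(-12.1)
= 7.94×10^-13 M

7.94×10^-13 M


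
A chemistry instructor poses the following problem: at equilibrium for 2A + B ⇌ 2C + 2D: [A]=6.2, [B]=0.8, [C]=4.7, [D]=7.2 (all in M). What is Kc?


Kc = [C]^2[D]^2/([A]^2[B])
= (4.7^2 × 7.2^2)/(6.2^2 × 0.8^1)
= 1145.1456/30.752
= 37.24

37.24


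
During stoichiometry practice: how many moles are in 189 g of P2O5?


M(P2O5) = 141.94 g/mol
n = mass/M = 189/141.94 = 1.3315 mol

1.3315 mol


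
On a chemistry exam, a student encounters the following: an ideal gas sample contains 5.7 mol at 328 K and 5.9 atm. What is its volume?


PV = nRT  (R = 0.08206 L·atm/(mol·K))
V = nRT/P = 5.7×0.08206×328/5.9
= 26.003 L

26.003 L


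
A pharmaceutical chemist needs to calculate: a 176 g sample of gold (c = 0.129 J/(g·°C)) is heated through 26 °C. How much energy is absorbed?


q = mcΔT = 176 × 0.129 × 26
= 590.30 J

590.30 J


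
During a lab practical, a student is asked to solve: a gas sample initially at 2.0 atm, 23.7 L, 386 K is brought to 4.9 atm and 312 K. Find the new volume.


P1V1/T1 = P2V2/T2
V2 = P1V1T2/(T1P2)
= 2.0×23.7×312/(386×4.9)
= 7.819 L

7.819 L


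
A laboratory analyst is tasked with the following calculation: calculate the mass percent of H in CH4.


M(CH4) = 1×12.01 + 4×1.008 = 16.042 g/mol
Mass of H = 4 × 1.008 = 4.032 g/mol
% H = 4.032/16.042 × 100 = 25.13%

25.13%


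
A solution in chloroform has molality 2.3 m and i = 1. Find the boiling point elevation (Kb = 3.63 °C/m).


ΔTb = Kb × m × i
= 3.63 × 2.3 × 1
= 8.349 °C

8.349 °C


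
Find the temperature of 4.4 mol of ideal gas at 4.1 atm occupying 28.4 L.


PV = nRT  (R = 0.08206 L·atm/(mol·K))
T = PV/(nR) = 4.1×28.4/(4.4×0.08206)
= 116.44/0.361064
= 322.49 K

322.49 K


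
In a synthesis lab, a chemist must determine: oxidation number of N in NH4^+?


x + 4(+1) = +1, so x = -3
Oxidation number: -3

-3


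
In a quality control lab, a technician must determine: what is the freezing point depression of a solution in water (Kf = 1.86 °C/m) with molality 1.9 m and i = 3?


ΔTf = Kf × m × i
= 1.86 × 1.9 × 3
= 10.602 °C

10.602 °C


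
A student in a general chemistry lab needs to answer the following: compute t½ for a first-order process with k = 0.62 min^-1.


t½ = ln2/k = 0.693147/(0.62 min^-1)
= 1.118 min

1.118 min


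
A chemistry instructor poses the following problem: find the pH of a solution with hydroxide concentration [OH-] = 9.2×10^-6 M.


pOH = -log10([OH-]) = -log10(9.2×10^-6)
= 6 - log10(9.2) = 5.04
pH = 14 - pOH = 14 - 5.04 = 8.96

8.96


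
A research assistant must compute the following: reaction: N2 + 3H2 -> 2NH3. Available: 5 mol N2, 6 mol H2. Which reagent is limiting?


Mole ratio available / coefficient:
  N2: 5/1 = 5.000
  H2: 6/3 = 2.000
Smaller ratio is limiting.

H2


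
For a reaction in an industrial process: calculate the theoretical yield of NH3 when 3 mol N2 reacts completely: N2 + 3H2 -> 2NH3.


Mole ratio NH3:N2 = 2:1
n(NH3) = 3 × 2/1 = 6.000 mol
mass = 6.000 × 17.03 = 102.18 g

102.18 g


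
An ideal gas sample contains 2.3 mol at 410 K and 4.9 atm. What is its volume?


PV = nRT  (R = 0.08206 L·atm/(mol·K))
V = nRT/P = 2.3×0.08206×410/4.9
= 15.792 L

15.792 L


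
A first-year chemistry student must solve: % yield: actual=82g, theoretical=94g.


% yield = actual/theoretical × 100
= 82/94 × 100
= 87.23%

87.23%


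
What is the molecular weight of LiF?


M(LiF) = 1×6.94 + 1×19.0
= 6.94 + 19.0
= 25.94 g/mol

25.94 g/mol


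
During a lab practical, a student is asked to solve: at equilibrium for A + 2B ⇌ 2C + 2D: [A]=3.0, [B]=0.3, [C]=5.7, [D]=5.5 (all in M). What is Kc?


Kc = [C]^2[D]^2/([A][B]^2)
= (5.7^2 × 5.5^2)/(3.0^1 × 0.3^2)
= 982.8225/0.27
= 3640

3640
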